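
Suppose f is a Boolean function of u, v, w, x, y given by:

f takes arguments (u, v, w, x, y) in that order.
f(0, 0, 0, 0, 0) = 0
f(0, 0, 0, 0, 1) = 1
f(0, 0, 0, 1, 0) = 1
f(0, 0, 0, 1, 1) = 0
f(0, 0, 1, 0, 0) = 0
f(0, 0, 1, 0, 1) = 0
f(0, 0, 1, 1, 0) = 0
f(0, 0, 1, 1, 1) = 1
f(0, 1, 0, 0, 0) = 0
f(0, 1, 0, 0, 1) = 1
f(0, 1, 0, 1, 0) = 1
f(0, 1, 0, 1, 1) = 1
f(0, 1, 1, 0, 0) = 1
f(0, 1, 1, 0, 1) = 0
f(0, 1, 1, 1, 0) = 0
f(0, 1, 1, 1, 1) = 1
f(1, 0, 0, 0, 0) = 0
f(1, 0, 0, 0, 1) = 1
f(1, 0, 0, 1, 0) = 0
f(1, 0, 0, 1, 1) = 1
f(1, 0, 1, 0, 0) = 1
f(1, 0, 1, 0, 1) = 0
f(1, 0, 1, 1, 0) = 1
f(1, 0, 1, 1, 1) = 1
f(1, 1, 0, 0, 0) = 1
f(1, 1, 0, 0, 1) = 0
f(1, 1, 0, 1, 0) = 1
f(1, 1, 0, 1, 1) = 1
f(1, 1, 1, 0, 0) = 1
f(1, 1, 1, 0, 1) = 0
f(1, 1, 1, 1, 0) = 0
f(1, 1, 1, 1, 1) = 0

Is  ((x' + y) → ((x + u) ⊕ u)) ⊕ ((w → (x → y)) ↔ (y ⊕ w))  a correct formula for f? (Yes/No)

Check the formula against f row by row:
  u=0, v=0, w=0, x=0, y=0: formula gives 0, f = 0 ✓
  u=0, v=0, w=0, x=0, y=1: formula gives 1, f = 1 ✓
  u=0, v=0, w=0, x=1, y=0: formula gives 1, f = 1 ✓
  u=0, v=0, w=0, x=1, y=1: formula gives 0, f = 0 ✓
  u=0, v=0, w=1, x=0, y=0: formula gives 1, but f = 0 ✗
A single disagreement suffices: at (0,0,1,0,0) they differ, so the formula does not compute f.

No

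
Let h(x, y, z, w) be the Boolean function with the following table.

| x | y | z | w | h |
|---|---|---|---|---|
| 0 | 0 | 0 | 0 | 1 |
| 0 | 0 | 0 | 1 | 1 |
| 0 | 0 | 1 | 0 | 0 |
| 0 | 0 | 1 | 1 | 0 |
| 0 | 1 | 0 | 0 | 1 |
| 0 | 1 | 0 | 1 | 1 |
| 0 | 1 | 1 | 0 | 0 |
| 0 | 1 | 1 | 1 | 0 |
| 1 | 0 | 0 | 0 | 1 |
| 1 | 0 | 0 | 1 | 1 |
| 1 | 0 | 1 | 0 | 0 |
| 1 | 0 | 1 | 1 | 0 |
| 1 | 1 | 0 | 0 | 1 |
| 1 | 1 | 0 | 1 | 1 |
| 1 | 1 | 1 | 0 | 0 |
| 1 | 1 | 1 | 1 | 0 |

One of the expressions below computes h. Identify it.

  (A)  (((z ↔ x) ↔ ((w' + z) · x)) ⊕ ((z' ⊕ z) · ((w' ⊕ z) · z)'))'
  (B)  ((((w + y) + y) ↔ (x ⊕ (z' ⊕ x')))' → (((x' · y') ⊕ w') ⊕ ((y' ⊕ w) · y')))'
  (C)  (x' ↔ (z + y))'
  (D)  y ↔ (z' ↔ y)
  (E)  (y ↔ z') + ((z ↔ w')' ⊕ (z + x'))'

D

(A): at (0,0,0,0) it gives 0, but h = 1 — eliminated.
(B): at (0,0,0,0) it gives 0, but h = 1 — eliminated.
(C): at (0,1,0,0) it gives 0, but h = 1 — eliminated.
(E): at (0,0,0,1) it gives 0, but h = 1 — eliminated.
(D) is the remaining candidate, and it agrees with h on all 16 inputs.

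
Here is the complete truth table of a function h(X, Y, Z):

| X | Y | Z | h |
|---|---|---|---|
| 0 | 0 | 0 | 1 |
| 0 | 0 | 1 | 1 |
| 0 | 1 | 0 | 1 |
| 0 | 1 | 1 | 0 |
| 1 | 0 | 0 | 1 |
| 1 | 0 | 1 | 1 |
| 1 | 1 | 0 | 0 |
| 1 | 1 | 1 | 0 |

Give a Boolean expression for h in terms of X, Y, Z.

h is 0 on only 3 rows — (0,1,1), (1,1,0), (1,1,1). Writing each as a minterm (¬X·Y·Z, X·Y·¬Z, X·Y·Z) and OR-ing them characterizes exactly where h=0, so h is the negation of that disjunction.

h(X, Y, Z) = ~((((~X & Y) & Z) | ((X & Y) & ~Z)) | ((X & Y) & Z))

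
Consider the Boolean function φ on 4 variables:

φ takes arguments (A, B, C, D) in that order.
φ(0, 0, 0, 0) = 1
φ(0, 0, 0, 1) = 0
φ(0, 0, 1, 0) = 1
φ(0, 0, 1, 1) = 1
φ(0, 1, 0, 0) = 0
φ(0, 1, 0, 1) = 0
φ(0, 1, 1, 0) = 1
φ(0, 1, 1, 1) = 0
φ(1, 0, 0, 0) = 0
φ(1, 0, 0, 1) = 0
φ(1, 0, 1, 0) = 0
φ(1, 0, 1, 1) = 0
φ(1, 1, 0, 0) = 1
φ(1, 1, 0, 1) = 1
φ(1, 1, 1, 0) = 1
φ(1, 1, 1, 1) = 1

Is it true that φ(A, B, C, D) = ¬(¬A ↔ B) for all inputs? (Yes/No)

No

Test each input against both φ and the formula:
  A=0, B=0, C=0, D=0: formula gives 1, φ = 1 ✓
  A=0, B=0, C=0, D=1: formula gives 1, but φ = 0 ✗
A single disagreement suffices: at (0,0,0,1) they differ, so the formula does not compute φ.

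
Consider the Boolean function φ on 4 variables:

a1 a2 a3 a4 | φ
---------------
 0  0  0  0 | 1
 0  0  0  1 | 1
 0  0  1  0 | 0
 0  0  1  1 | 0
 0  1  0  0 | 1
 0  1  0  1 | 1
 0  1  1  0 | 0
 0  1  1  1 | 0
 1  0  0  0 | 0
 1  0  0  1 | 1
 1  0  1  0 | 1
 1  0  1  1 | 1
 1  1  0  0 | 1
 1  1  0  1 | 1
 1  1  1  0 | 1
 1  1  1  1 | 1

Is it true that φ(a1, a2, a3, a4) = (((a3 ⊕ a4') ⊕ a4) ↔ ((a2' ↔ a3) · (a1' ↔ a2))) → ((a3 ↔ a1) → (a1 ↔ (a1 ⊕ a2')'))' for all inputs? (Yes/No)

Evaluate (((a3 ⊕ a4') ⊕ a4) ↔ ((a2' ↔ a3) · (a1' ↔ a2))) → ((a3 ↔ a1) → (a1 ↔ (a1 ⊕ a2')'))' on each row and compare to φ:
  a1=0, a2=0, a3=0, a4=0: formula gives 1, φ = 1 ✓
  a1=0, a2=0, a3=0, a4=1: formula gives 1, φ = 1 ✓
  a1=0, a2=0, a3=1, a4=0: formula gives 0, φ = 0 ✓
  a1=0, a2=0, a3=1, a4=1: formula gives 0, φ = 0 ✓
  …
  a1=1, a2=0, a3=0, a4=0: formula gives 1, but φ = 0 ✗
Since they disagree at (1,0,0,0), the expression is not a correct formula for φ.

No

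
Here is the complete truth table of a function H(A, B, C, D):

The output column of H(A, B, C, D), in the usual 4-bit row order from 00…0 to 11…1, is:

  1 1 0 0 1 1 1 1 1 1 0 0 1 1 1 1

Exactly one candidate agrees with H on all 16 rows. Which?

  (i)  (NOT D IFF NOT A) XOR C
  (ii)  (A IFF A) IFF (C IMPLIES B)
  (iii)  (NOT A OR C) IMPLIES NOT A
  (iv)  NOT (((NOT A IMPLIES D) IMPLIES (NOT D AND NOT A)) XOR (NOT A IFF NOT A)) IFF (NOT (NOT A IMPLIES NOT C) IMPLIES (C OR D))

ii

(i): at (0,0,0,1) it gives 0, but H = 1 — eliminated.
(iii): at (0,0,1,0) it gives 1, but H = 0 — eliminated.
(iv): at (0,0,0,1) it gives 0, but H = 1 — eliminated.
Only (ii) survives; checking it on all 16 rows confirms it matches H.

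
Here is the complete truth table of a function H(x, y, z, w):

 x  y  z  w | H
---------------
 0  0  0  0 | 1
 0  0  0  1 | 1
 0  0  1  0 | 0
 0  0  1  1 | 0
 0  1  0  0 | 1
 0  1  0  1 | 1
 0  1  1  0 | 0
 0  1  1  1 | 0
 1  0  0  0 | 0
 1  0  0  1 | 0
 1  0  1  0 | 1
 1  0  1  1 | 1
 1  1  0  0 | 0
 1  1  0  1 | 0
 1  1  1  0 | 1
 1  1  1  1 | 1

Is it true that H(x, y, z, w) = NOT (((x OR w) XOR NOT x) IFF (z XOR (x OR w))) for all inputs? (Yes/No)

Yes

Check the formula against H row by row:
  x=0, y=0, z=0, w=0: formula gives 1, H = 1 ✓
  x=0, y=0, z=0, w=1: formula gives 1, H = 1 ✓
  x=0, y=0, z=1, w=0: formula gives 0, H = 0 ✓
  x=0, y=0, z=1, w=1: formula gives 0, H = 0 ✓
  … (the remaining 12 rows also agree.)
No disagreement on any input; they are logically equivalent.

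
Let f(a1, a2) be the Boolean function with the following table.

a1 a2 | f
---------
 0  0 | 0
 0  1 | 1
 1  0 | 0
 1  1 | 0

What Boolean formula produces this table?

1 only at (0,1): NOT a1 AND a2.

f(a1, a2) = not a1 and a2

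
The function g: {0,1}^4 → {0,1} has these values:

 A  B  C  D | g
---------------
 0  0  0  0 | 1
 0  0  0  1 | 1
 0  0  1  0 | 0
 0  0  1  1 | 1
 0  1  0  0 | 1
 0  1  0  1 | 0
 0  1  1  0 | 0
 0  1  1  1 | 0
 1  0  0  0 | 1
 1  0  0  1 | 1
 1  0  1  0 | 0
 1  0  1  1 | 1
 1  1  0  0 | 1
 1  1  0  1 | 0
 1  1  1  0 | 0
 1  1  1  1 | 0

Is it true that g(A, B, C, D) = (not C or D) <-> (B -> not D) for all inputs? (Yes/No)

Evaluate (not C or D) <-> (B -> not D) on each row and compare to g:
  A=0, B=0, C=0, D=0: formula gives 1, g = 1 ✓
  A=0, B=0, C=0, D=1: formula gives 1, g = 1 ✓
  A=0, B=0, C=1, D=0: formula gives 0, g = 0 ✓
  A=0, B=0, C=1, D=1: formula gives 1, g = 1 ✓
  … (the remaining 12 rows also agree.)
No disagreement on any input; they are logically equivalent.

Yes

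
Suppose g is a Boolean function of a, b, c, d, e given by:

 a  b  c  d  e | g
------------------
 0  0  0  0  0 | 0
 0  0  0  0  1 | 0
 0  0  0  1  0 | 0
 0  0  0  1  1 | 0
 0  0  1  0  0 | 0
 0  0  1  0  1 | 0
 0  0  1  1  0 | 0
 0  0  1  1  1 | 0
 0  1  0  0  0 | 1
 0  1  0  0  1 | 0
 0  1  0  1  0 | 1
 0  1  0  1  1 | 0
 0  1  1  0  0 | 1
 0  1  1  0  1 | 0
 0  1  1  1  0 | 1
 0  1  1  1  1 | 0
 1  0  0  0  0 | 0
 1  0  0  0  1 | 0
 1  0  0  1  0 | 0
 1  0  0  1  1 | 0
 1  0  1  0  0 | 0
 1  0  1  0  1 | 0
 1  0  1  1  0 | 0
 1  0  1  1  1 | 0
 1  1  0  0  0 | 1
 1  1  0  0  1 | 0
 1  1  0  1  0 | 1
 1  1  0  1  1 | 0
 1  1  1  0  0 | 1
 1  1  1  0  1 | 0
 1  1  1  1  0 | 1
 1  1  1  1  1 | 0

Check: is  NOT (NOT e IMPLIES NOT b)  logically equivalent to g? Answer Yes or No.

Yes

Evaluate NOT (NOT e IMPLIES NOT b) on each row and compare to g:
  a=0, b=0, c=0, d=0, e=0: formula gives 0, g = 0 ✓
  a=0, b=0, c=0, d=0, e=1: formula gives 0, g = 0 ✓
  a=0, b=0, c=0, d=1, e=0: formula gives 0, g = 0 ✓
  a=0, b=0, c=0, d=1, e=1: formula gives 0, g = 0 ✓
  … (the remaining 28 rows also agree.)
All 32 rows match — the expression computes g exactly.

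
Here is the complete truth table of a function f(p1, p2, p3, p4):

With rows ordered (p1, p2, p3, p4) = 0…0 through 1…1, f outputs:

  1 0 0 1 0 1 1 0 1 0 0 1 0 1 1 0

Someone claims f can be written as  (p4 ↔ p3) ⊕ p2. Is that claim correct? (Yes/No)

Yes

Evaluate (p4 ↔ p3) ⊕ p2 on each row and compare to f:
  p1=0, p2=0, p3=0, p4=0: formula gives 1, f = 1 ✓
  p1=0, p2=0, p3=0, p4=1: formula gives 0, f = 0 ✓
  p1=0, p2=0, p3=1, p4=0: formula gives 0, f = 0 ✓
  p1=0, p2=0, p3=1, p4=1: formula gives 1, f = 1 ✓
  … (the remaining 12 rows also agree.)
No disagreement on any input; they are logically equivalent.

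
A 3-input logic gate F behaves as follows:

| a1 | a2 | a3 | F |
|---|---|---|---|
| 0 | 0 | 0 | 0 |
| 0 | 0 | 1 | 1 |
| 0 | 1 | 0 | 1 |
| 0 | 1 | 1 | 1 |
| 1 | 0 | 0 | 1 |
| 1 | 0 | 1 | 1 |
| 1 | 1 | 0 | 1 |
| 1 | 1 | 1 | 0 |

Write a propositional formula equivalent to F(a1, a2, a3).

F(a1, a2, a3) = not (((not a1 and not a2) and not a3) or ((a1 and a2) and a3))

The 0-rows are (0,0,0), (1,1,1). Take each as a conjunction (¬a1·¬a2·¬a3, a1·a2·a3), form their disjunction, and complement — that gives a formula that is 1 everywhere F is.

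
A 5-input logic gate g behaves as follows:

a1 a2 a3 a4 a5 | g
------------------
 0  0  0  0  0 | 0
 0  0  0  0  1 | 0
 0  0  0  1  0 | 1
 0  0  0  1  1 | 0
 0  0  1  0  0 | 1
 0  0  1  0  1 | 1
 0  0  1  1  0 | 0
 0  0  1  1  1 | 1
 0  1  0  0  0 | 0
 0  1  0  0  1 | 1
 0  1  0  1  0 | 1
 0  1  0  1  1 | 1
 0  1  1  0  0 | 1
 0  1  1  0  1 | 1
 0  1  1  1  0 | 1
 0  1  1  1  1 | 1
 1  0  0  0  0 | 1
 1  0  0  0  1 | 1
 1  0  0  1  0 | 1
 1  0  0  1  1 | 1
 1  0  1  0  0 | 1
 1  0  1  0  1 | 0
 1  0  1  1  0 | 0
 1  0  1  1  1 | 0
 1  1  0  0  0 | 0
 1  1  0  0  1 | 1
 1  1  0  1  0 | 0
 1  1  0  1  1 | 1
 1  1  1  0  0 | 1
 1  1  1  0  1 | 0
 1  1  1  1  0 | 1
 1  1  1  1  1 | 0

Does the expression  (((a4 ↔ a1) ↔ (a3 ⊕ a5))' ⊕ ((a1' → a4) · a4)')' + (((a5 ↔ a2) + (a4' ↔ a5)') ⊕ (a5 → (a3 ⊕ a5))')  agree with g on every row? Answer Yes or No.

Evaluate (((a4 ↔ a1) ↔ (a3 ⊕ a5))' ⊕ ((a1' → a4) · a4)')' + (((a5 ↔ a2) + (a4' ↔ a5)') ⊕ (a5 → (a3 ⊕ a5))') on each row and compare to g:
  a1=0, a2=0, a3=0, a4=0, a5=0: formula gives 1, but g = 0 ✗
Row (0,0,0,0,0) is a counterexample, so the formula is not equivalent to g.

No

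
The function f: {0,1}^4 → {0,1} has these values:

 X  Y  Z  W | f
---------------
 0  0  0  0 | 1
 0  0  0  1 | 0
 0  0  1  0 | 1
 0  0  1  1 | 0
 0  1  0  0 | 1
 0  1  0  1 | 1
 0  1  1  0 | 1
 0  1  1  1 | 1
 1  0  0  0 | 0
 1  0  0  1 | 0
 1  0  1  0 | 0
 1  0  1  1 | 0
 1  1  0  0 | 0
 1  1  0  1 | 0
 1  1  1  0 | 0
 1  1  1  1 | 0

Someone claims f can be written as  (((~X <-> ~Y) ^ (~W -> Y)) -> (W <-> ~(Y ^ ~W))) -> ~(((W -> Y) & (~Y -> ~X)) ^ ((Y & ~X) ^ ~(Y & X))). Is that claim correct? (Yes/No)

Test each input against both f and the formula:
  X=0, Y=0, Z=0, W=0: formula gives 1, f = 1 ✓
  X=0, Y=0, Z=0, W=1: formula gives 0, f = 0 ✓
  X=0, Y=0, Z=1, W=0: formula gives 1, f = 1 ✓
  X=0, Y=0, Z=1, W=1: formula gives 0, f = 0 ✓
  … (the remaining 12 rows also agree.)
Every row agrees, so the formula is equivalent.

Yes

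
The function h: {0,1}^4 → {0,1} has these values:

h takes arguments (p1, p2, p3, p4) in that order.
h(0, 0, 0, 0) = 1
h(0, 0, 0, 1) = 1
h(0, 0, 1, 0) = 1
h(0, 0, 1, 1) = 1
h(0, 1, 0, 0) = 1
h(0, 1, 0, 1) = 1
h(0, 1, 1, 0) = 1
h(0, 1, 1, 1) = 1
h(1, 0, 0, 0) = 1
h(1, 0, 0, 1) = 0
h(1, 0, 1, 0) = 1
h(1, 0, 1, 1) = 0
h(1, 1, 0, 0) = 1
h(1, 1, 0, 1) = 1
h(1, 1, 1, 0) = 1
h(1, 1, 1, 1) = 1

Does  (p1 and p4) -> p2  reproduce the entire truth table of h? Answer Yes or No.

Yes

Evaluate (p1 and p4) -> p2 on each row and compare to h:
  p1=0, p2=0, p3=0, p4=0: formula gives 1, h = 1 ✓
  p1=0, p2=0, p3=0, p4=1: formula gives 1, h = 1 ✓
  p1=0, p2=0, p3=1, p4=0: formula gives 1, h = 1 ✓
  p1=0, p2=0, p3=1, p4=1: formula gives 1, h = 1 ✓
  … (the remaining 12 rows also agree.)
All 16 rows match — the expression computes h exactly.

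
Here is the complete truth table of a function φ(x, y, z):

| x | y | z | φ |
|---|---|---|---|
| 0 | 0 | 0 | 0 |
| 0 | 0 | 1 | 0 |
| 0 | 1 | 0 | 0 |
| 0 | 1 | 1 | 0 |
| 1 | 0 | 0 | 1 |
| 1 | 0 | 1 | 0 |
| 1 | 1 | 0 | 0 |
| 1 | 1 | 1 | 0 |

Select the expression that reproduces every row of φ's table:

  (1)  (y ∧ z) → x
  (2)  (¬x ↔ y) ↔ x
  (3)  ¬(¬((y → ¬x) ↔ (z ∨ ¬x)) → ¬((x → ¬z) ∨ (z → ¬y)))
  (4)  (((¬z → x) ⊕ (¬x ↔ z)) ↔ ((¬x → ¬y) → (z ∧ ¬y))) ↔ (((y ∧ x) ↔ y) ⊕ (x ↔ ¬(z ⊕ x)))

(1): at (0,0,0) it gives 1, but φ = 0 — eliminated.
(2): at (0,0,0) it gives 1, but φ = 0 — eliminated.
(4): at (0,0,0) it gives 1, but φ = 0 — eliminated.
That leaves (3). Evaluating it on every row reproduces the table of φ exactly.

3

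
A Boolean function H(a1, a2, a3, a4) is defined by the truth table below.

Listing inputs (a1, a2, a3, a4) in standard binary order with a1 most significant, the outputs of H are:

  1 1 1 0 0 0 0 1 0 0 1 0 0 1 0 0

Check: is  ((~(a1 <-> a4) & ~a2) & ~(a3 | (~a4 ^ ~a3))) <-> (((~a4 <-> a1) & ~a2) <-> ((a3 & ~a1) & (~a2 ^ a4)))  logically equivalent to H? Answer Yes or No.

No

Check the formula against H row by row:
  a1=0, a2=0, a3=0, a4=0: formula gives 0, but H = 1 ✗
A single disagreement suffices: at (0,0,0,0) they differ, so the formula does not compute H.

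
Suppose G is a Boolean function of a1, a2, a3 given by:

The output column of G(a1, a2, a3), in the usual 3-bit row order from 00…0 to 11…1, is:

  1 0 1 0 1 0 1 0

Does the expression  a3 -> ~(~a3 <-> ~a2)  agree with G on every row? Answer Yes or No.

Evaluate a3 -> ~(~a3 <-> ~a2) on each row and compare to G:
  a1=0, a2=0, a3=0: formula gives 1, G = 1 ✓
  a1=0, a2=0, a3=1: formula gives 1, but G = 0 ✗
A single disagreement suffices: at (0,0,1) they differ, so the formula does not compute G.

No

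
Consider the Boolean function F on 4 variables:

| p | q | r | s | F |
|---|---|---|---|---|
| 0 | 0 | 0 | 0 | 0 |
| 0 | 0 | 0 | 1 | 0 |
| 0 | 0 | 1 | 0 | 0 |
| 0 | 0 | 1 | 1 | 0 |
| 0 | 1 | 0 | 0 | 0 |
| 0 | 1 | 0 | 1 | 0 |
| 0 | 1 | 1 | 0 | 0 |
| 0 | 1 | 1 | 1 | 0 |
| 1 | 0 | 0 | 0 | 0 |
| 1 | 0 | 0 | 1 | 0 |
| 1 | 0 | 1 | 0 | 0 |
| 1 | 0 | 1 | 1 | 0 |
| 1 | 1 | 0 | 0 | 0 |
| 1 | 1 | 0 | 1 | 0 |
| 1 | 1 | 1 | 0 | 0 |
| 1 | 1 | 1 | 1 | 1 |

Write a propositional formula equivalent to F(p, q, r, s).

The output is 1 only when every input is 1 — the AND of all inputs.

F(p, q, r, s) = ((p · q) · r) · s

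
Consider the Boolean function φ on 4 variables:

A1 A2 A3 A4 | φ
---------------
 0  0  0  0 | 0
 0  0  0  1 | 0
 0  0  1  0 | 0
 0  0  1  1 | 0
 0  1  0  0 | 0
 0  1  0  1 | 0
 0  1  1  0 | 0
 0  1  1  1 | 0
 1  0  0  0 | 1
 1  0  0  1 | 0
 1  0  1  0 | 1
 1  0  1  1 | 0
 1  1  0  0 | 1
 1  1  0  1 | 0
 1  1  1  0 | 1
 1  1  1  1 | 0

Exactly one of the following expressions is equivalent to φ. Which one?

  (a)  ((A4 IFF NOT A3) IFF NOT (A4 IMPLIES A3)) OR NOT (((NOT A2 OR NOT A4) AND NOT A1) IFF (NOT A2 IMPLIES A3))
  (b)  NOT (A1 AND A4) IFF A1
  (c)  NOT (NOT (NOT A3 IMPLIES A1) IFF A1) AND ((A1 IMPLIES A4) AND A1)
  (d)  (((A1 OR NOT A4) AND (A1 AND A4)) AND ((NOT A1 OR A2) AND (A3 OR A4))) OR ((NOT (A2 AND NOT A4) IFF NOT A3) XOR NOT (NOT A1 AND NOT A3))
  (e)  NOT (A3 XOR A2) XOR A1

(a): at (0,0,0,0) it gives 1, but φ = 0 — eliminated.
(c): at (1,0,0,0) it gives 0, but φ = 1 — eliminated.
(d): at (0,0,0,0) it gives 1, but φ = 0 — eliminated.
(e): at (0,0,0,0) it gives 1, but φ = 0 — eliminated.
That leaves (b). Evaluating it on every row reproduces the table of φ exactly.

b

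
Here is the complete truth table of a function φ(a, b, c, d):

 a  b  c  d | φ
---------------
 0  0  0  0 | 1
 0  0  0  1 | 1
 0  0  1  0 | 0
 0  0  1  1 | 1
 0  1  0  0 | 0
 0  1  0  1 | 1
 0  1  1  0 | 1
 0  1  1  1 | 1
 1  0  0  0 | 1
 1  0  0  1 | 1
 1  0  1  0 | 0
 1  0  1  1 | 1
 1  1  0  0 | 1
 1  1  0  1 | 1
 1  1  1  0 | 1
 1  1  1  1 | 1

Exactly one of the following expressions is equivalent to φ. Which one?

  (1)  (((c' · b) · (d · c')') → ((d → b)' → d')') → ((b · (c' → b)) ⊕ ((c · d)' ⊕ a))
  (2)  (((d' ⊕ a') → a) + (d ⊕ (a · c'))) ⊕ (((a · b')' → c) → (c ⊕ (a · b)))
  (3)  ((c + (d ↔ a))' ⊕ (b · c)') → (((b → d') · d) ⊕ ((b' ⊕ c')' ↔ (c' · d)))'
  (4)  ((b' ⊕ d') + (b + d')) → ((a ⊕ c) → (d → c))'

3

(1): at (0,0,1,0) it gives 1, but φ = 0 — eliminated.
(2): at (0,0,0,0) it gives 0, but φ = 1 — eliminated.
(4): at (0,0,0,0) it gives 0, but φ = 1 — eliminated.
(3) is the remaining candidate, and it agrees with φ on all 16 inputs.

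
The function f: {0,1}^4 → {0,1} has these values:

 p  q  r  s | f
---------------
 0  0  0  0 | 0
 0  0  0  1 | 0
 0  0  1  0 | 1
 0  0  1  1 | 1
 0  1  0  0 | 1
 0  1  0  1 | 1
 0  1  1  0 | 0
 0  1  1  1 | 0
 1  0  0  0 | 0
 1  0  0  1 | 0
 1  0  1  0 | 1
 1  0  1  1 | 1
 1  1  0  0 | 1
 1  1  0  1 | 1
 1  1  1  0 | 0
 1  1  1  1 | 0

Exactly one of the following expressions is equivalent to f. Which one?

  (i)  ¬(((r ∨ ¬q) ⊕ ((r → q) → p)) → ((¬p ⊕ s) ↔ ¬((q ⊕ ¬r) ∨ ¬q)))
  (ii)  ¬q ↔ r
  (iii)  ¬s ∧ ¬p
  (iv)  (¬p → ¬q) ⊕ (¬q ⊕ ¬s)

ii

(i) disagrees with f on (0,0,0,0) (formula → 1, table → 0); rule it out.
(iii) disagrees with f on (0,0,0,0) (formula → 1, table → 0); rule it out.
(iv) disagrees with f on (0,0,0,0) (formula → 1, table → 0); rule it out.
That leaves (ii). Evaluating it on every row reproduces the table of f exactly.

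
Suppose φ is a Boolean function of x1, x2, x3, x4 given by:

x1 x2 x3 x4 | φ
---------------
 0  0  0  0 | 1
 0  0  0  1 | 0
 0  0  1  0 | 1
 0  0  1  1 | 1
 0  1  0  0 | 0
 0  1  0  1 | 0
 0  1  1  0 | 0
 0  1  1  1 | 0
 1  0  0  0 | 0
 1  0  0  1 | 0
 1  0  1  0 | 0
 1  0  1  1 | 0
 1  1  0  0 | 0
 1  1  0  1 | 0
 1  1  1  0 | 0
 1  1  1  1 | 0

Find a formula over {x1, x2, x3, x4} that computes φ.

The 1-rows are (0,0,0,0), (0,0,1,0), (0,0,1,1). Each contributes one minterm — ¬x1·¬x2·¬x3·¬x4; ¬x1·¬x2·x3·¬x4; ¬x1·¬x2·x3·x4 — and their disjunction is a sum-of-products form of φ.

φ(x1, x2, x3, x4) = ((((NOT x1 AND NOT x2) AND NOT x3) AND NOT x4) OR (((NOT x1 AND NOT x2) AND x3) AND NOT x4)) OR (((NOT x1 AND NOT x2) AND x3) AND x4)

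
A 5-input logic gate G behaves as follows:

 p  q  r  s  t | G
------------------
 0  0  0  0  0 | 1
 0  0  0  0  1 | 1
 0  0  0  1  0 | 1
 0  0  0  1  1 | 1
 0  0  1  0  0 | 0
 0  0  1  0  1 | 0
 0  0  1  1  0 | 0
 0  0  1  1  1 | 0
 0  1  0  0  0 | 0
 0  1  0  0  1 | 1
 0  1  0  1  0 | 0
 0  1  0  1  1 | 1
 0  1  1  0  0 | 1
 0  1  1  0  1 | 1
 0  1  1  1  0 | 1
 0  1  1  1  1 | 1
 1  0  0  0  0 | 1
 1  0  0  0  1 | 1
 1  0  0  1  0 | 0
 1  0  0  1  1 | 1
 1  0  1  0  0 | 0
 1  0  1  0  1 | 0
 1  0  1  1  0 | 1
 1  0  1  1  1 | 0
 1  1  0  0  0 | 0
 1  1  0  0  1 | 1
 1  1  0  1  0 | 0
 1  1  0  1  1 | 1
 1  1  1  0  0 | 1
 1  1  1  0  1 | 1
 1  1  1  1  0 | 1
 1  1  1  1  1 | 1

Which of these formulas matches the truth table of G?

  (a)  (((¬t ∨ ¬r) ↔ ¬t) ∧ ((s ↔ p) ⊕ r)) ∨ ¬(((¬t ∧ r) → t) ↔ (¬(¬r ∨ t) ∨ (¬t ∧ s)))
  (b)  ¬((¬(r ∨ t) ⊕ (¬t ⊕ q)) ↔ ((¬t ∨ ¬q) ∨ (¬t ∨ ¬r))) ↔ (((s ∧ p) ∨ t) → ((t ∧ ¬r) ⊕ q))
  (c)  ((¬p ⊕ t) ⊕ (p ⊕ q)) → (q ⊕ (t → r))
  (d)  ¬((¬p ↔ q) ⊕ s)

b

(a) disagrees with G on (0,0,0,1,0) (formula → 0, table → 1); rule it out.
(c) disagrees with G on (0,0,1,0,0) (formula → 1, table → 0); rule it out.
(d) disagrees with G on (0,0,0,1,0) (formula → 0, table → 1); rule it out.
That leaves (b). Evaluating it on every row reproduces the table of G exactly.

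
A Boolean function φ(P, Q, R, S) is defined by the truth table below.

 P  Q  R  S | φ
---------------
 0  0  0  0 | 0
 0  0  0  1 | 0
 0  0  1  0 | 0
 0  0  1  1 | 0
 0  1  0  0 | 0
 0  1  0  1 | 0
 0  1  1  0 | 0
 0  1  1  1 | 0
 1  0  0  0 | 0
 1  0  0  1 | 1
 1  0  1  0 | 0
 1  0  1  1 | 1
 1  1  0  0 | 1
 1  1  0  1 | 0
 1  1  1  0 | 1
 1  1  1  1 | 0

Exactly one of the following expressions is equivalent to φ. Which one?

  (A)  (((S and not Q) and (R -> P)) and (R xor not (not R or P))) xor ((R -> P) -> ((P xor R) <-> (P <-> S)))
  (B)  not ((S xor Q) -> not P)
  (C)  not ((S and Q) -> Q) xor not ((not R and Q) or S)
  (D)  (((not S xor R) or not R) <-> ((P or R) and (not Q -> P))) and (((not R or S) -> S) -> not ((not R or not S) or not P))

B

(A) disagrees with φ on (0,0,0,1) (formula → 1, table → 0); rule it out.
(C) disagrees with φ on (0,0,0,0) (formula → 1, table → 0); rule it out.
(D) disagrees with φ on (1,0,0,0) (formula → 1, table → 0); rule it out.
(B) is the remaining candidate, and it agrees with φ on all 16 inputs.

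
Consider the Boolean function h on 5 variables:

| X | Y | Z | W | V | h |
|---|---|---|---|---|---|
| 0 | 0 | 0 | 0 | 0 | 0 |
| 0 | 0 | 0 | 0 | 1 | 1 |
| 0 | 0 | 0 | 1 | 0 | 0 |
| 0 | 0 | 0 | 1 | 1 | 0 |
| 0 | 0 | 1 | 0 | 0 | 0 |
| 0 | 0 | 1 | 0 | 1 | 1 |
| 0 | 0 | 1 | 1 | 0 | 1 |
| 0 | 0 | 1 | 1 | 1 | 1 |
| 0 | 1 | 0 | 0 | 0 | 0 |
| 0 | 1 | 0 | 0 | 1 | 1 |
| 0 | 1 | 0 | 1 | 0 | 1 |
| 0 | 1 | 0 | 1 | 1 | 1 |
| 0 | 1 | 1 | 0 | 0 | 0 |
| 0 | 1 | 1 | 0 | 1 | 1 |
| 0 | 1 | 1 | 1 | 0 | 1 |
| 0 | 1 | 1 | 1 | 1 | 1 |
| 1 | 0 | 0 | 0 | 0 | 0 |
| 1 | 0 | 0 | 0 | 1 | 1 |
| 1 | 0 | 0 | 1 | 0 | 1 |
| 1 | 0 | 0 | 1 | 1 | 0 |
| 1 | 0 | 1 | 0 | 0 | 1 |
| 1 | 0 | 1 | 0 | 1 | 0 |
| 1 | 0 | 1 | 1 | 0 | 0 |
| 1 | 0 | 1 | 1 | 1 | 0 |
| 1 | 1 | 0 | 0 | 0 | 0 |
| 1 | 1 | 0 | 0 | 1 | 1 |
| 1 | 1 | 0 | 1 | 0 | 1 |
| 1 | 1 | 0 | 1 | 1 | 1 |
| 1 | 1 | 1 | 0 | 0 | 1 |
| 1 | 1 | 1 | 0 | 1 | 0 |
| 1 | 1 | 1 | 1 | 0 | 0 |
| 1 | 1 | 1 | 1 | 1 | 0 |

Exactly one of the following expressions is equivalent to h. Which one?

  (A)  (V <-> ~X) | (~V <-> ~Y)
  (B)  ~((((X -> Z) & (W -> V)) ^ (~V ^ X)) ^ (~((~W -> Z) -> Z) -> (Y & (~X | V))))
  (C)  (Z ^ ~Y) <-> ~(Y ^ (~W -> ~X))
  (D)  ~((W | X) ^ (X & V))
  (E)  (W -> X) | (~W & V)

(A): at (0,0,0,0,0) it gives 1, but h = 0 — eliminated.
(C): at (0,0,0,0,1) it gives 0, but h = 1 — eliminated.
(D): at (0,0,0,0,0) it gives 1, but h = 0 — eliminated.
(E): at (0,0,0,0,0) it gives 1, but h = 0 — eliminated.
(B) is the remaining candidate, and it agrees with h on all 32 inputs.

B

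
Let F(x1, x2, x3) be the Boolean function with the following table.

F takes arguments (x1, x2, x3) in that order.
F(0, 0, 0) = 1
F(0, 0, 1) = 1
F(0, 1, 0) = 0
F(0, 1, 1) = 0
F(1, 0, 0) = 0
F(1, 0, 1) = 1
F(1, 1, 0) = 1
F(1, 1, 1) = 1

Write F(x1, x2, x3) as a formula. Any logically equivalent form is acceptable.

F(x1, x2, x3) = not ((((not x1 and x2) and not x3) or ((not x1 and x2) and x3)) or ((x1 and not x2) and not x3))

There are just 3 zero rows: (0,1,0), (0,1,1), (1,0,0). Their minterms are ¬x1·x2·¬x3, ¬x1·x2·x3, x1·¬x2·¬x3; the OR of those covers precisely the 0-outputs, and negating it yields F.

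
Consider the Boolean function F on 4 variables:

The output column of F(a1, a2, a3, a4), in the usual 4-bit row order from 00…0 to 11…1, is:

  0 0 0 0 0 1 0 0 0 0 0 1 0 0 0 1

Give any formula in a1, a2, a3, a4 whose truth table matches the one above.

Collect the rows where F=1 — (0,1,0,1), (1,0,1,1), (1,1,1,1) — and write one minterm per row: ¬a1·a2·¬a3·a4, a1·¬a2·a3·a4, a1·a2·a3·a4. Their union (logical OR) reproduces the table exactly.

F(a1, a2, a3, a4) = ((((NOT a1 AND a2) AND NOT a3) AND a4) OR (((a1 AND NOT a2) AND a3) AND a4)) OR (((a1 AND a2) AND a3) AND a4)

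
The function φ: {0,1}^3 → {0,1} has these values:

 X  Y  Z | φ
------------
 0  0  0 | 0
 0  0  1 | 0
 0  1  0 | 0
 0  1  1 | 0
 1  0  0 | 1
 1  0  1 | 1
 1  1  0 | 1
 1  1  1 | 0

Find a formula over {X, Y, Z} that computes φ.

φ(X, Y, Z) = (((X and not Y) and not Z) or ((X and not Y) and Z)) or ((X and Y) and not Z)

φ=1 on 3 inputs: (1,0,0), (1,0,1), (1,1,0). Reading each as a conjunction of literals (X·¬Y·¬Z, X·¬Y·Z, X·Y·¬Z) and taking the OR gives the canonical DNF.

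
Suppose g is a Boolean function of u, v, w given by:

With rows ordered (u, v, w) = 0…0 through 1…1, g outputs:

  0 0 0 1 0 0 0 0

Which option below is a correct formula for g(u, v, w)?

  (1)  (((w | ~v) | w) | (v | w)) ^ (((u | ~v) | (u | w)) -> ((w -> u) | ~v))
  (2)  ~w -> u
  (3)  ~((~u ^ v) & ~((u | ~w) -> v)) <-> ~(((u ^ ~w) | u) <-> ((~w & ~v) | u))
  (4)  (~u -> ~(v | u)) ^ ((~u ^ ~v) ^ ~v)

(2) disagrees with g on (0,0,1) (formula → 1, table → 0); rule it out.
(3) disagrees with g on (0,0,0) (formula → 1, table → 0); rule it out.
(4) disagrees with g on (0,1,0) (formula → 1, table → 0); rule it out.
(1) is the remaining candidate, and it agrees with g on all 8 inputs.

1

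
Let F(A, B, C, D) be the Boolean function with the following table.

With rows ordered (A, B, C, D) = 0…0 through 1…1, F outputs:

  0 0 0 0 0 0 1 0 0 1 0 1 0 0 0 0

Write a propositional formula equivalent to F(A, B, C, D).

The 1-rows are (0,1,1,0), (1,0,0,1), (1,0,1,1). Each contributes one minterm — ¬A·B·C·¬D; A·¬B·¬C·D; A·¬B·C·D — and their disjunction is a sum-of-products form of F.

F(A, B, C, D) = ((((A' · B) · C) · D') + (((A · B') · C') · D)) + (((A · B') · C) · D)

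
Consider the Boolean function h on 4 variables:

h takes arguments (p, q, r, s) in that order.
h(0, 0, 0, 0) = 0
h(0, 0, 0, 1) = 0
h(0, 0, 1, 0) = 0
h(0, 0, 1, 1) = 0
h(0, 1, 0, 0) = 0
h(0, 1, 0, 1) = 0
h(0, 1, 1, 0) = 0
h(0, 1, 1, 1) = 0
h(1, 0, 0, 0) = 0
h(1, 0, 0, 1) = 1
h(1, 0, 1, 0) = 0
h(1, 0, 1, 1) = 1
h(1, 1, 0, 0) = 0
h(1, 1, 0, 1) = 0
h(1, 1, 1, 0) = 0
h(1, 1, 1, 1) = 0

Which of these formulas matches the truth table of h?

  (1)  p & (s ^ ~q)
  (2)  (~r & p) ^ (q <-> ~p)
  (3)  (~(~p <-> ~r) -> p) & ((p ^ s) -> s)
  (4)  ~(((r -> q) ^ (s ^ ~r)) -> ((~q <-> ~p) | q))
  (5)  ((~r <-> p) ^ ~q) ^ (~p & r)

4

(1): at (1,0,0,0) it gives 1, but h = 0 — eliminated.
(2): at (0,1,0,0) it gives 1, but h = 0 — eliminated.
(3): at (0,0,0,0) it gives 1, but h = 0 — eliminated.
(5): at (0,0,0,0) it gives 1, but h = 0 — eliminated.
Only (4) survives; checking it on all 16 rows confirms it matches h.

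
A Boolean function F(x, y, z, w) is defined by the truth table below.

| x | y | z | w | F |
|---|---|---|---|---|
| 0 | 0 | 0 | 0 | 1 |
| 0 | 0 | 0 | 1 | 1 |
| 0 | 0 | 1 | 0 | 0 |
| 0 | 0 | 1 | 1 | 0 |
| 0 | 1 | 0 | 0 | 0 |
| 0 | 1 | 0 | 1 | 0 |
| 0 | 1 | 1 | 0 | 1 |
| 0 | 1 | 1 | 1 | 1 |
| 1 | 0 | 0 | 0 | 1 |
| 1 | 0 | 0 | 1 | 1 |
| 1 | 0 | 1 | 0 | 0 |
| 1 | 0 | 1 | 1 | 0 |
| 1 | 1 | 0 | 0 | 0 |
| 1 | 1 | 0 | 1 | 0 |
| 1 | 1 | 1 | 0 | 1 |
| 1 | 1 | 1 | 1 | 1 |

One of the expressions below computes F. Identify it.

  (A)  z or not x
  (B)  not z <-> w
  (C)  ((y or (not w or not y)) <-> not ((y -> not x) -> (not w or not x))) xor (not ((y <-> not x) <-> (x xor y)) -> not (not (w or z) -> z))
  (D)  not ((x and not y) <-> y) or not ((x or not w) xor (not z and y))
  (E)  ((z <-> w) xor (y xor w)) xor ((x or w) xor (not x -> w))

E

(A): at (0,0,1,0) it gives 1, but F = 0 — eliminated.
(B): at (0,0,0,0) it gives 0, but F = 1 — eliminated.
(C): at (0,0,1,0) it gives 1, but F = 0 — eliminated.
(D): at (0,0,0,0) it gives 0, but F = 1 — eliminated.
(E) is the remaining candidate, and it agrees with F on all 16 inputs.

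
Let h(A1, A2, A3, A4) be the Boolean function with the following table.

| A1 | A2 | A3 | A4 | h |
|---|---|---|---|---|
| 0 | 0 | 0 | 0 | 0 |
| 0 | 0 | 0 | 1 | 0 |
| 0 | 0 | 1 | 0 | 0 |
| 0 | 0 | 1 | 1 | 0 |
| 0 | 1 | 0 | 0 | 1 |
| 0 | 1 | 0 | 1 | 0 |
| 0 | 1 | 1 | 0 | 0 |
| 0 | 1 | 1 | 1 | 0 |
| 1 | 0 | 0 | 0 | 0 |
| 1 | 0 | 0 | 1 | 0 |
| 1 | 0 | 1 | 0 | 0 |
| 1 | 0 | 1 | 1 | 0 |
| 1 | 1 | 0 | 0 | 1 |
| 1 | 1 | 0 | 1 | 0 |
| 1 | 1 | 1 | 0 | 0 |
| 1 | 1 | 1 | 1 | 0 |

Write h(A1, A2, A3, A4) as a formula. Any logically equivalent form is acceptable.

Collect the rows where h=1 — (0,1,0,0), (1,1,0,0) — and write one minterm per row: ¬A1·A2·¬A3·¬A4, A1·A2·¬A3·¬A4. Their union (logical OR) reproduces the table exactly.

h(A1, A2, A3, A4) = (((not A1 and A2) and not A3) and not A4) or (((A1 and A2) and not A3) and not A4)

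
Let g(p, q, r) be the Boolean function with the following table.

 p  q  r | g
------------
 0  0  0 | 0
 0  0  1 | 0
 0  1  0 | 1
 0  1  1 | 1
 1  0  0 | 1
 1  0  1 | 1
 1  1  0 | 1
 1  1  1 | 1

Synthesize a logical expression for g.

g(p, q, r) = ¬(((¬p ∧ ¬q) ∧ ¬r) ∨ ((¬p ∧ ¬q) ∧ r))

There are just 2 zero rows: (0,0,0), (0,0,1). Their minterms are ¬p·¬q·¬r, ¬p·¬q·r; the OR of those covers precisely the 0-outputs, and negating it yields g.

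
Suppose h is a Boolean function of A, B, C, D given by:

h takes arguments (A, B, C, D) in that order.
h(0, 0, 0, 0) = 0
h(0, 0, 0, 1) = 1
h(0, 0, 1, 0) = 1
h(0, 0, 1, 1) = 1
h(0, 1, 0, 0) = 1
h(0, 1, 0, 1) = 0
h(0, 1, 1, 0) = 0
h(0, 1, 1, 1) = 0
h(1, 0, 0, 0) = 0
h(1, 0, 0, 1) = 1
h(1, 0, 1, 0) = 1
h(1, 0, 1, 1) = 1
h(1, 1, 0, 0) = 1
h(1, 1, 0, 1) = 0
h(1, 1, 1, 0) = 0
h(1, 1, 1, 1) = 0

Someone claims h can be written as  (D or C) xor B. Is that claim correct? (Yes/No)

Test each input against both h and the formula:
  A=0, B=0, C=0, D=0: formula gives 0, h = 0 ✓
  A=0, B=0, C=0, D=1: formula gives 1, h = 1 ✓
  A=0, B=0, C=1, D=0: formula gives 1, h = 1 ✓
  A=0, B=0, C=1, D=1: formula gives 1, h = 1 ✓
  … (the remaining 12 rows also agree.)
No disagreement on any input; they are logically equivalent.

Yes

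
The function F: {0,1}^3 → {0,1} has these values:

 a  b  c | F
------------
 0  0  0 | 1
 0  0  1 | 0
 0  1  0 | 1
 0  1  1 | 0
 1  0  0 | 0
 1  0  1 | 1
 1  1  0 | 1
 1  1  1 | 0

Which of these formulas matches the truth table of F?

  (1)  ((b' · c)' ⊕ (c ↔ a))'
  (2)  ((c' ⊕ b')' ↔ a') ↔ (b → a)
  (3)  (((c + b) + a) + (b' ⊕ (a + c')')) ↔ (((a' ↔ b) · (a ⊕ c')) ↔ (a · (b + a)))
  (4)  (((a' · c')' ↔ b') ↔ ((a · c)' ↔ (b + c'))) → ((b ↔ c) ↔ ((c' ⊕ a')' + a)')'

(1) disagrees with F on (0,0,1) (formula → 1, table → 0); rule it out.
(3) disagrees with F on (0,0,1) (formula → 1, table → 0); rule it out.
(4) disagrees with F on (0,0,1) (formula → 1, table → 0); rule it out.
(2) is the remaining candidate, and it agrees with F on all 8 inputs.

2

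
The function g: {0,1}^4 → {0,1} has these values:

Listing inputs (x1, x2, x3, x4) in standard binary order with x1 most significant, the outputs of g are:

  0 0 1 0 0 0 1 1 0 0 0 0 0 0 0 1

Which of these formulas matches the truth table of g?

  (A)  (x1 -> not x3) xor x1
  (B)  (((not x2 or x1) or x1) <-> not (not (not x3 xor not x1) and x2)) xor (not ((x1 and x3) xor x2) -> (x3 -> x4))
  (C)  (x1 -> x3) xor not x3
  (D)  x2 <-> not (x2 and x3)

B

(A) disagrees with g on (0,0,0,0) (formula → 1, table → 0); rule it out.
(C) disagrees with g on (0,0,1,1) (formula → 1, table → 0); rule it out.
(D) disagrees with g on (0,0,1,0) (formula → 0, table → 1); rule it out.
(B) is the remaining candidate, and it agrees with g on all 16 inputs.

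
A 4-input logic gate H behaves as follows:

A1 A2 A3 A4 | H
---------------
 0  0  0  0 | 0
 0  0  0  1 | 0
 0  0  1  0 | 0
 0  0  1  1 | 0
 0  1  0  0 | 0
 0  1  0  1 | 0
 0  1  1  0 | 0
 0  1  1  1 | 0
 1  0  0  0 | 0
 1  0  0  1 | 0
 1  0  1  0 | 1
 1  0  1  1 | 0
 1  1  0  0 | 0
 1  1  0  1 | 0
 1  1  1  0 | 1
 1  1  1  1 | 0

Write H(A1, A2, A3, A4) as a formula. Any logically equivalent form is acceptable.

H=1 on 2 inputs: (1,0,1,0), (1,1,1,0). Reading each as a conjunction of literals (A1·¬A2·A3·¬A4, A1·A2·A3·¬A4) and taking the OR gives the canonical DNF.

H(A1, A2, A3, A4) = (((A1 ∧ ¬A2) ∧ A3) ∧ ¬A4) ∨ (((A1 ∧ A2) ∧ A3) ∧ ¬A4)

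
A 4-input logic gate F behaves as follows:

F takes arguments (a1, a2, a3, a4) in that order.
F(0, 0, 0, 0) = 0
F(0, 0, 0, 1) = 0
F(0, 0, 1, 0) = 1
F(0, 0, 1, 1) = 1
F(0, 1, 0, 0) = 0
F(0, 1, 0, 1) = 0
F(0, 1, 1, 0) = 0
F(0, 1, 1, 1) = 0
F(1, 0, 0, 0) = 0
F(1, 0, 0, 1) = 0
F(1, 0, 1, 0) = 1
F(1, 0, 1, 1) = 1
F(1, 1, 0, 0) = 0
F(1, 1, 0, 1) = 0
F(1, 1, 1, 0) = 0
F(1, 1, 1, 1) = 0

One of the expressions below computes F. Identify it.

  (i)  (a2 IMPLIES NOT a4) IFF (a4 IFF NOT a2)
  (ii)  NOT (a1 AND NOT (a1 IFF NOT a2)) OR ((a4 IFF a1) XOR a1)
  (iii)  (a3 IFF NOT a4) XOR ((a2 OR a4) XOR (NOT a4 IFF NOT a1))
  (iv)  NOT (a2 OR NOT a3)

(i): at (0,0,0,1) it gives 1, but F = 0 — eliminated.
(ii): at (0,0,0,0) it gives 1, but F = 0 — eliminated.
(iii): at (0,0,0,0) it gives 1, but F = 0 — eliminated.
(iv) is the remaining candidate, and it agrees with F on all 16 inputs.

iv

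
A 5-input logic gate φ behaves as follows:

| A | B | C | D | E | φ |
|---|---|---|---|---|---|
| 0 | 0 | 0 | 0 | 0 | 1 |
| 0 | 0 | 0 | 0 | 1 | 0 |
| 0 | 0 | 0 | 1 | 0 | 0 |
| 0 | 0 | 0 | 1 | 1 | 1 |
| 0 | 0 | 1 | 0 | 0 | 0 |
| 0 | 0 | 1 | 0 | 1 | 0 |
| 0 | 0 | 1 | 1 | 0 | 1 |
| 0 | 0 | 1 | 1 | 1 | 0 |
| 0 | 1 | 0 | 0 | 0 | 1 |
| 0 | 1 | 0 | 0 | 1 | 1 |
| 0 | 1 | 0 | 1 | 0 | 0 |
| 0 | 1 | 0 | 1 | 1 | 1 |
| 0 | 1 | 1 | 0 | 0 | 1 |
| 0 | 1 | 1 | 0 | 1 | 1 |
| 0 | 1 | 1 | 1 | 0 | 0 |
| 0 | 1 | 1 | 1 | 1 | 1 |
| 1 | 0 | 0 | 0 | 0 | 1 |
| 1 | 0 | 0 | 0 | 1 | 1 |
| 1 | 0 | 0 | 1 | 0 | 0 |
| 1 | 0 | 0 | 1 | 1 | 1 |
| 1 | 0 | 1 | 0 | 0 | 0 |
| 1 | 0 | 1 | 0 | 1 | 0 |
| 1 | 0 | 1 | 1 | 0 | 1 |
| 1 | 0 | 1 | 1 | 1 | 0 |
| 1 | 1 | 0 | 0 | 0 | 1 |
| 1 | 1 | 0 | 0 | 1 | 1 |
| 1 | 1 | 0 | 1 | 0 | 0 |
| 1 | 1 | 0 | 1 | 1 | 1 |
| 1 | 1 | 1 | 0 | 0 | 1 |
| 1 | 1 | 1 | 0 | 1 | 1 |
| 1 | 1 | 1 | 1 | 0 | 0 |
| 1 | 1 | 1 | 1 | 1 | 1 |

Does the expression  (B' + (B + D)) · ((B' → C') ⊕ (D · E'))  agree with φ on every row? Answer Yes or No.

Test each input against both φ and the formula:
  A=0, B=0, C=0, D=0, E=0: formula gives 1, φ = 1 ✓
  A=0, B=0, C=0, D=0, E=1: formula gives 1, but φ = 0 ✗
Row (0,0,0,0,1) is a counterexample, so the formula is not equivalent to φ.

No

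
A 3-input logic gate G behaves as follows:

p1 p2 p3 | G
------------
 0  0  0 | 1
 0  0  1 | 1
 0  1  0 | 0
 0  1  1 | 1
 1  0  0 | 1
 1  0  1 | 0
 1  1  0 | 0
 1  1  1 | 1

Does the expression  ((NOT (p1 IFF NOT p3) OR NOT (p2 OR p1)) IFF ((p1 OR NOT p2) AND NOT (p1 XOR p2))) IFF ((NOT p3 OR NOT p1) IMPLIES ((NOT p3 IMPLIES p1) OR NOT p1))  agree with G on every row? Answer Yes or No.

Yes

Evaluate ((NOT (p1 IFF NOT p3) OR NOT (p2 OR p1)) IFF ((p1 OR NOT p2) AND NOT (p1 XOR p2))) IFF ((NOT p3 OR NOT p1) IMPLIES ((NOT p3 IMPLIES p1) OR NOT p1)) on each row and compare to G:
  p1=0, p2=0, p3=0: formula gives 1, G = 1 ✓
  p1=0, p2=0, p3=1: formula gives 1, G = 1 ✓
  p1=0, p2=1, p3=0: formula gives 0, G = 0 ✓
  p1=0, p2=1, p3=1: formula gives 1, G = 1 ✓
  p1=1, p2=0, p3=0: formula gives 1, G = 1 ✓
  … (the remaining 3 rows also agree.)
All 8 rows match — the expression computes G exactly.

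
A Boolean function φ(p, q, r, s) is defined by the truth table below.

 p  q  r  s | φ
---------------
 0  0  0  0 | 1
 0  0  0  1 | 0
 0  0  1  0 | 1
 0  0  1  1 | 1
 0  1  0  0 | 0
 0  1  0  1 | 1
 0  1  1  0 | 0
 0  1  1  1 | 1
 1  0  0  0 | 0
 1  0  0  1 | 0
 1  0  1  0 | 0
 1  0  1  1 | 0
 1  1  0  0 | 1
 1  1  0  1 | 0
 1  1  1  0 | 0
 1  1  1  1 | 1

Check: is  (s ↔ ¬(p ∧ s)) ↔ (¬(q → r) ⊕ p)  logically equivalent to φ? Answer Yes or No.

Evaluate (s ↔ ¬(p ∧ s)) ↔ (¬(q → r) ⊕ p) on each row and compare to φ:
  p=0, q=0, r=0, s=0: formula gives 1, φ = 1 ✓
  p=0, q=0, r=0, s=1: formula gives 0, φ = 0 ✓
  p=0, q=0, r=1, s=0: formula gives 1, φ = 1 ✓
  p=0, q=0, r=1, s=1: formula gives 0, but φ = 1 ✗
Since they disagree at (0,0,1,1), the expression is not a correct formula for φ.

No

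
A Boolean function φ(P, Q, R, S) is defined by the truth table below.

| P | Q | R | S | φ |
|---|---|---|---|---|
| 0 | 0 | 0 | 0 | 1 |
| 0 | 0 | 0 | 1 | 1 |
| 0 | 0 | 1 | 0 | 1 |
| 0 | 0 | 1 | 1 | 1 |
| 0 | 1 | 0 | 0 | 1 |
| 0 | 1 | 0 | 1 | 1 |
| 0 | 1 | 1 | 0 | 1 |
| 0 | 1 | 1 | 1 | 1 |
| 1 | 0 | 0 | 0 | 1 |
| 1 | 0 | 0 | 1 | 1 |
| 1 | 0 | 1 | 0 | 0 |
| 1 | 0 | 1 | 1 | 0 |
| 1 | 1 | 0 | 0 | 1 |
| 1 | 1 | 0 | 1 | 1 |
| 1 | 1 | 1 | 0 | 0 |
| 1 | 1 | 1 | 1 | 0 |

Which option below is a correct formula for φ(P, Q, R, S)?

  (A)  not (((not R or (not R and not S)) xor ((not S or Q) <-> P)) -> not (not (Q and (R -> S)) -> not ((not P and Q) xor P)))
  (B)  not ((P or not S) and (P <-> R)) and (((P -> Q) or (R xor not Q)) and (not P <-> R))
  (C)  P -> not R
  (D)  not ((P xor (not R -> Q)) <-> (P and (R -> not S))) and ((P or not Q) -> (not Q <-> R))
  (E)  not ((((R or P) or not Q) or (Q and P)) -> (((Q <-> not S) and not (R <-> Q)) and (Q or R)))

C

(A) disagrees with φ on (0,0,0,1) (formula → 0, table → 1); rule it out.
(B) disagrees with φ on (0,0,0,0) (formula → 0, table → 1); rule it out.
(D) disagrees with φ on (0,0,0,0) (formula → 0, table → 1); rule it out.
(E) disagrees with φ on (0,0,1,1) (formula → 0, table → 1); rule it out.
(C) is the remaining candidate, and it agrees with φ on all 16 inputs.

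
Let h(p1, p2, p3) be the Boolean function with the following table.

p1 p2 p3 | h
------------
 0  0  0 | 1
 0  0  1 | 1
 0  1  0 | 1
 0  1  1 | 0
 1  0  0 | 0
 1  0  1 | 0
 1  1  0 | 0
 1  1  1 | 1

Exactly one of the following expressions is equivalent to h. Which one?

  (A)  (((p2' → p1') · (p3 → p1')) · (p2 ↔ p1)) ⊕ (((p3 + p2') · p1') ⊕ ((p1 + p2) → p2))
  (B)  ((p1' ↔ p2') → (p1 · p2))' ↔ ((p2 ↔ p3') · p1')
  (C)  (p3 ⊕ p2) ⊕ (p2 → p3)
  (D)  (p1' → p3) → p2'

A

(B) fails at (0,0,0): the formula yields 0, h is 1.
(C) fails at (0,0,1): the formula yields 0, h is 1.
(D) fails at (1,0,0): the formula yields 1, h is 0.
Only (A) survives; checking it on all 8 rows confirms it matches h.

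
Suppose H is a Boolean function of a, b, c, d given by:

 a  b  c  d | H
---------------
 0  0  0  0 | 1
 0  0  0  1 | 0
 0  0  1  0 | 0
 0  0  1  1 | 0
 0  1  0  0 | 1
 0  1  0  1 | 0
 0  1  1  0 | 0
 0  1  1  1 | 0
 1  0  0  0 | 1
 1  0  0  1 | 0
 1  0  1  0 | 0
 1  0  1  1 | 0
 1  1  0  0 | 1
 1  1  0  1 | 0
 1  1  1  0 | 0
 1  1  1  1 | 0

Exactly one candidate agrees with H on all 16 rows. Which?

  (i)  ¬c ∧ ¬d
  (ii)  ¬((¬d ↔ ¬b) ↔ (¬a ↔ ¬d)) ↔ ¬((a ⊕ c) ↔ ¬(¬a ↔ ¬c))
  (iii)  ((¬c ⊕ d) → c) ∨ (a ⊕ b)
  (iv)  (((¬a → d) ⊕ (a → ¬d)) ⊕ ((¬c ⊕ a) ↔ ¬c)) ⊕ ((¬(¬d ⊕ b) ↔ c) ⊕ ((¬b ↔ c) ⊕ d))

i

(ii): at (0,0,0,1) it gives 1, but H = 0 — eliminated.
(iii): at (0,0,0,0) it gives 0, but H = 1 — eliminated.
(iv): at (0,0,1,0) it gives 1, but H = 0 — eliminated.
That leaves (i). Evaluating it on every row reproduces the table of H exactly.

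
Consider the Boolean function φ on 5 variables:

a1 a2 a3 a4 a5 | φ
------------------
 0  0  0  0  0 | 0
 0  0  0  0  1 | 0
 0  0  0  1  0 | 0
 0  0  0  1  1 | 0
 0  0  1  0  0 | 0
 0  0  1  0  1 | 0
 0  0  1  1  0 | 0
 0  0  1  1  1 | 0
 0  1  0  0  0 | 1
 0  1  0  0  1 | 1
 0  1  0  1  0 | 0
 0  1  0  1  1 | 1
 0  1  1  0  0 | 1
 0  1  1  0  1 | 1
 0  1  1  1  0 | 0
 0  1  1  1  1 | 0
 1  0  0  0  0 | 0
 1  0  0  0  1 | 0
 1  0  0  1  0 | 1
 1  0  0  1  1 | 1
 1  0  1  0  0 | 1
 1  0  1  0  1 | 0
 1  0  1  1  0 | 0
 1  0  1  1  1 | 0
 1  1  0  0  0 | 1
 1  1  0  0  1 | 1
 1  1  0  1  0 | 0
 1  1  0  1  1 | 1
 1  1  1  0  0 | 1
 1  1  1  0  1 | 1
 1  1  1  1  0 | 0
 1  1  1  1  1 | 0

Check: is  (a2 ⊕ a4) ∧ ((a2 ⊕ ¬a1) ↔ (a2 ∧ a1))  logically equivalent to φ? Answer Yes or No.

Check the formula against φ row by row:
  a1=0, a2=0, a3=0, a4=0, a5=0: formula gives 0, φ = 0 ✓
  a1=0, a2=0, a3=0, a4=0, a5=1: formula gives 0, φ = 0 ✓
  a1=0, a2=0, a3=0, a4=1, a5=0: formula gives 0, φ = 0 ✓
  a1=0, a2=0, a3=0, a4=1, a5=1: formula gives 0, φ = 0 ✓
  …
  a1=0, a2=1, a3=0, a4=1, a5=1: formula gives 0, but φ = 1 ✗
Since they disagree at (0,1,0,1,1), the expression is not a correct formula for φ.

No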